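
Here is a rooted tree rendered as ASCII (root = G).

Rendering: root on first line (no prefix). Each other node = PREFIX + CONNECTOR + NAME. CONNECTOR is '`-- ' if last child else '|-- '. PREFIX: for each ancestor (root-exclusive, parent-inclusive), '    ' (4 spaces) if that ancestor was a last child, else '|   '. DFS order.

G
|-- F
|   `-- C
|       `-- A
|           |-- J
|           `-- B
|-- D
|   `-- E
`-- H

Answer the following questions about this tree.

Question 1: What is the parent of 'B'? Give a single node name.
Scan adjacency: B appears as child of A

Answer: A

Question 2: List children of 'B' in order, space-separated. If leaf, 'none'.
Node B's children (from adjacency): (leaf)

Answer: none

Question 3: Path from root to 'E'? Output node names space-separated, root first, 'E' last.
Answer: G D E

Derivation:
Walk down from root: G -> D -> E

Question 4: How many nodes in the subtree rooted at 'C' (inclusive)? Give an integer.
Answer: 4

Derivation:
Subtree rooted at C contains: A, B, C, J
Count = 4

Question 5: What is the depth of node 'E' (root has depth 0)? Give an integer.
Path from root to E: G -> D -> E
Depth = number of edges = 2

Answer: 2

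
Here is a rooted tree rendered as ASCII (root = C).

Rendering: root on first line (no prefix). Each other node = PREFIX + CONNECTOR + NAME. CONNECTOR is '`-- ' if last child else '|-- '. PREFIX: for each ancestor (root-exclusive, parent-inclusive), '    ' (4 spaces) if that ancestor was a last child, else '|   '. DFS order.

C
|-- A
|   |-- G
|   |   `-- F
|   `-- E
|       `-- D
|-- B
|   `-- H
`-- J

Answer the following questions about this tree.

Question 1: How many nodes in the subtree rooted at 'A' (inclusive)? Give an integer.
Subtree rooted at A contains: A, D, E, F, G
Count = 5

Answer: 5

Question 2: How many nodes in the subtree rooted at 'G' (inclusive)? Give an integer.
Answer: 2

Derivation:
Subtree rooted at G contains: F, G
Count = 2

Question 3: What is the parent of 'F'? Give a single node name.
Scan adjacency: F appears as child of G

Answer: G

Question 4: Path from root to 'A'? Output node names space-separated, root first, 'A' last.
Answer: C A

Derivation:
Walk down from root: C -> A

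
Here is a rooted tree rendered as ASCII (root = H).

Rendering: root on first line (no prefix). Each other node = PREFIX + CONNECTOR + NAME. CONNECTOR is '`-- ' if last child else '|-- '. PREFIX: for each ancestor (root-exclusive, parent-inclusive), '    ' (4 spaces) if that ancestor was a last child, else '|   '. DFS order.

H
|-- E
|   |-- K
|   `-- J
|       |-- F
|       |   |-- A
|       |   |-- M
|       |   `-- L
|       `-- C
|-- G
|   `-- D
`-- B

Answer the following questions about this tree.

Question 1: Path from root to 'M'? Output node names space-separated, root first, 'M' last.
Answer: H E J F M

Derivation:
Walk down from root: H -> E -> J -> F -> M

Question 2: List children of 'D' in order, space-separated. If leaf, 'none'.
Answer: none

Derivation:
Node D's children (from adjacency): (leaf)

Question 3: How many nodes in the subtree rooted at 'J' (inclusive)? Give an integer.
Answer: 6

Derivation:
Subtree rooted at J contains: A, C, F, J, L, M
Count = 6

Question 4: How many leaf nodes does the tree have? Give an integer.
Leaves (nodes with no children): A, B, C, D, K, L, M

Answer: 7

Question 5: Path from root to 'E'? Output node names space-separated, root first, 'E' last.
Walk down from root: H -> E

Answer: H E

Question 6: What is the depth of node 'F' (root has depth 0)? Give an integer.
Path from root to F: H -> E -> J -> F
Depth = number of edges = 3

Answer: 3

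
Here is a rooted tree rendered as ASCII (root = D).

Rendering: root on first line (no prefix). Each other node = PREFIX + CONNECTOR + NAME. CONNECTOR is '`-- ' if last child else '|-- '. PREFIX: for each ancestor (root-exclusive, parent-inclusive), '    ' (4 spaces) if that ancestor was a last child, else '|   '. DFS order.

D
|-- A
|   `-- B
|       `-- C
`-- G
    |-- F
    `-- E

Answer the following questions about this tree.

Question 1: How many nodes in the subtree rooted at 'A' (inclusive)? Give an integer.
Answer: 3

Derivation:
Subtree rooted at A contains: A, B, C
Count = 3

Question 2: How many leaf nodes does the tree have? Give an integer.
Answer: 3

Derivation:
Leaves (nodes with no children): C, E, F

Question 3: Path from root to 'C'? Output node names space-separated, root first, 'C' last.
Answer: D A B C

Derivation:
Walk down from root: D -> A -> B -> C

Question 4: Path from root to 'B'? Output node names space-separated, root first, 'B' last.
Walk down from root: D -> A -> B

Answer: D A B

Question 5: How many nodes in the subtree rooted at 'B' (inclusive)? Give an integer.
Subtree rooted at B contains: B, C
Count = 2

Answer: 2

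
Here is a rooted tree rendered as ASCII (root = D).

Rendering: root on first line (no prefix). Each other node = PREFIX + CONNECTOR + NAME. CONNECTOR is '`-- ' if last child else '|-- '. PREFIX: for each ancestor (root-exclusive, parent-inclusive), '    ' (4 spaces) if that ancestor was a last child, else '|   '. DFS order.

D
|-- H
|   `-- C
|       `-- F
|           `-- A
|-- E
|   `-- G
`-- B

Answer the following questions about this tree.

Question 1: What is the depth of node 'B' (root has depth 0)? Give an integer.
Path from root to B: D -> B
Depth = number of edges = 1

Answer: 1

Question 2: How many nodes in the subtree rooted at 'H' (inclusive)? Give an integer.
Subtree rooted at H contains: A, C, F, H
Count = 4

Answer: 4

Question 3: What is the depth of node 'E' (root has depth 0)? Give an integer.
Path from root to E: D -> E
Depth = number of edges = 1

Answer: 1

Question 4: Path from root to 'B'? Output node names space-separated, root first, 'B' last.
Answer: D B

Derivation:
Walk down from root: D -> B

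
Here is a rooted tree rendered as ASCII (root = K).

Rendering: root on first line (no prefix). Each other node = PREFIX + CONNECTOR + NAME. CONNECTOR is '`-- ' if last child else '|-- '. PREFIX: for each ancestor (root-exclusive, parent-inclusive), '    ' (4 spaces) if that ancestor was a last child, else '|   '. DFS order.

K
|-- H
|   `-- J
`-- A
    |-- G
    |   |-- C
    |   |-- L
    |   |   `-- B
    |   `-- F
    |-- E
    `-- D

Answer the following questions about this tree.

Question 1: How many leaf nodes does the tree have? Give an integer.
Leaves (nodes with no children): B, C, D, E, F, J

Answer: 6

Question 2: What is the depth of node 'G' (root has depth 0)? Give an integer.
Path from root to G: K -> A -> G
Depth = number of edges = 2

Answer: 2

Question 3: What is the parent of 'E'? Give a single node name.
Answer: A

Derivation:
Scan adjacency: E appears as child of A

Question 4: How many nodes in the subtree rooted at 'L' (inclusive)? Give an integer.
Answer: 2

Derivation:
Subtree rooted at L contains: B, L
Count = 2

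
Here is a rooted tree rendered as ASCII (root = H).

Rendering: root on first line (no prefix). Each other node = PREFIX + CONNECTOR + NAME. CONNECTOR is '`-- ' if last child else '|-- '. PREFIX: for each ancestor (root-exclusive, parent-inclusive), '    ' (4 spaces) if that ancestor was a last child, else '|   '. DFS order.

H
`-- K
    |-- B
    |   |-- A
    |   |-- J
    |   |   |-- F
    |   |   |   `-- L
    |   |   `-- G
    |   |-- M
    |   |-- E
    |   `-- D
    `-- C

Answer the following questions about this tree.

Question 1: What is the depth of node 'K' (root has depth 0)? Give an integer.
Answer: 1

Derivation:
Path from root to K: H -> K
Depth = number of edges = 1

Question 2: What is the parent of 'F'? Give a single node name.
Answer: J

Derivation:
Scan adjacency: F appears as child of J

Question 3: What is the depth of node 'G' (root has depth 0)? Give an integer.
Answer: 4

Derivation:
Path from root to G: H -> K -> B -> J -> G
Depth = number of edges = 4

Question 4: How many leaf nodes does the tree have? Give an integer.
Leaves (nodes with no children): A, C, D, E, G, L, M

Answer: 7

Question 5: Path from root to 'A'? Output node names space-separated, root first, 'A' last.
Walk down from root: H -> K -> B -> A

Answer: H K B A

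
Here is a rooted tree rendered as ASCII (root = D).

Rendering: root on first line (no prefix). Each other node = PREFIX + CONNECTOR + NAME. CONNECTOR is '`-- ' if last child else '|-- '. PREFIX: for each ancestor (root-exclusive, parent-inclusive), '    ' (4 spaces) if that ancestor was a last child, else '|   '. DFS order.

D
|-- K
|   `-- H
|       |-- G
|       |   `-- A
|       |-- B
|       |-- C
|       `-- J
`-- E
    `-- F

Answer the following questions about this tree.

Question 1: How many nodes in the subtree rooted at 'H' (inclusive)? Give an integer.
Answer: 6

Derivation:
Subtree rooted at H contains: A, B, C, G, H, J
Count = 6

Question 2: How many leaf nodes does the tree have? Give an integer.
Answer: 5

Derivation:
Leaves (nodes with no children): A, B, C, F, J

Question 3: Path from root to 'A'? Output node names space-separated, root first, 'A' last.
Answer: D K H G A

Derivation:
Walk down from root: D -> K -> H -> G -> A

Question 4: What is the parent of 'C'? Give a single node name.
Scan adjacency: C appears as child of H

Answer: H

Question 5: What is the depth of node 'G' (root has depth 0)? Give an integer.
Answer: 3

Derivation:
Path from root to G: D -> K -> H -> G
Depth = number of edges = 3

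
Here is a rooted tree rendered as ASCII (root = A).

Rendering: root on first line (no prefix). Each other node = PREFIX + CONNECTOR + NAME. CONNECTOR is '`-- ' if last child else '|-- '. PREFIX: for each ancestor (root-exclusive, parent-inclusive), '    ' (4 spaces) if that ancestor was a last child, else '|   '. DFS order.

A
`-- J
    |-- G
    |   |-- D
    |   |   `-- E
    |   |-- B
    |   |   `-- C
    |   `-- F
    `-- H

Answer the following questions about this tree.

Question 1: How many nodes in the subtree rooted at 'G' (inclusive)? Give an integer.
Answer: 6

Derivation:
Subtree rooted at G contains: B, C, D, E, F, G
Count = 6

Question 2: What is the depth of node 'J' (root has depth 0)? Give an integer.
Path from root to J: A -> J
Depth = number of edges = 1

Answer: 1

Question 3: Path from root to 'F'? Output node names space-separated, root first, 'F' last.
Walk down from root: A -> J -> G -> F

Answer: A J G F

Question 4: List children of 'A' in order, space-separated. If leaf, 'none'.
Answer: J

Derivation:
Node A's children (from adjacency): J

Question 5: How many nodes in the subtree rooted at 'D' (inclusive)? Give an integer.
Answer: 2

Derivation:
Subtree rooted at D contains: D, E
Count = 2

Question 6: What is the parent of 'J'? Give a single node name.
Answer: A

Derivation:
Scan adjacency: J appears as child of A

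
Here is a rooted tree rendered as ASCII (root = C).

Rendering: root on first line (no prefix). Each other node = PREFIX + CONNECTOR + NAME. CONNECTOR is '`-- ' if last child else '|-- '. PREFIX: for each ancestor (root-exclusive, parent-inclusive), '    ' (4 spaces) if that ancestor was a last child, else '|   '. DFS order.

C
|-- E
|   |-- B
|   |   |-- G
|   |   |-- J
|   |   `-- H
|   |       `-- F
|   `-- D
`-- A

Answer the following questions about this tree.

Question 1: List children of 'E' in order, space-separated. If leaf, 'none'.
Answer: B D

Derivation:
Node E's children (from adjacency): B, D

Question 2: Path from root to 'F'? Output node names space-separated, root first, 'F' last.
Answer: C E B H F

Derivation:
Walk down from root: C -> E -> B -> H -> F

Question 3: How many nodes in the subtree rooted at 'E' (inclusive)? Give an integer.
Subtree rooted at E contains: B, D, E, F, G, H, J
Count = 7

Answer: 7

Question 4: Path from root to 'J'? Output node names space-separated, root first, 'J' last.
Answer: C E B J

Derivation:
Walk down from root: C -> E -> B -> J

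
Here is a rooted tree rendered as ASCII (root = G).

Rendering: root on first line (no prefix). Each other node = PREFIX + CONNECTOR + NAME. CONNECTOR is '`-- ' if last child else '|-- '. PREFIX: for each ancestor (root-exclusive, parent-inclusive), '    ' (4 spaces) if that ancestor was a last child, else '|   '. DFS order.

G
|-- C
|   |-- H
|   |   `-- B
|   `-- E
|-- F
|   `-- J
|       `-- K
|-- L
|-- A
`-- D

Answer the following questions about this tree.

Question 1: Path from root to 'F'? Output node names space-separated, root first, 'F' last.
Walk down from root: G -> F

Answer: G F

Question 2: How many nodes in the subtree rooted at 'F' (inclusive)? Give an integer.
Subtree rooted at F contains: F, J, K
Count = 3

Answer: 3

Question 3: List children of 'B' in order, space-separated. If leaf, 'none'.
Node B's children (from adjacency): (leaf)

Answer: none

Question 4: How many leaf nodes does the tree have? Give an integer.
Leaves (nodes with no children): A, B, D, E, K, L

Answer: 6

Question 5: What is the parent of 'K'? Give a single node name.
Answer: J

Derivation:
Scan adjacency: K appears as child of J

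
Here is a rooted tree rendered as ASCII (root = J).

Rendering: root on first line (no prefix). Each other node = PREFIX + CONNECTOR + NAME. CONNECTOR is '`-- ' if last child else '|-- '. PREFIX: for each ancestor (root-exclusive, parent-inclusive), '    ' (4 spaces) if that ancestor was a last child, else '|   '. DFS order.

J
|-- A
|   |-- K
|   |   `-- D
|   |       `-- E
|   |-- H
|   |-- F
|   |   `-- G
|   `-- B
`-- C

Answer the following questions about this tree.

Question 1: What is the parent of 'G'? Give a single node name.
Scan adjacency: G appears as child of F

Answer: F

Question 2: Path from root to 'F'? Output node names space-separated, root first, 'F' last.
Answer: J A F

Derivation:
Walk down from root: J -> A -> F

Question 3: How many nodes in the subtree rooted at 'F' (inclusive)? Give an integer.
Answer: 2

Derivation:
Subtree rooted at F contains: F, G
Count = 2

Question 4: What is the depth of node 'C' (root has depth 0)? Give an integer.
Answer: 1

Derivation:
Path from root to C: J -> C
Depth = number of edges = 1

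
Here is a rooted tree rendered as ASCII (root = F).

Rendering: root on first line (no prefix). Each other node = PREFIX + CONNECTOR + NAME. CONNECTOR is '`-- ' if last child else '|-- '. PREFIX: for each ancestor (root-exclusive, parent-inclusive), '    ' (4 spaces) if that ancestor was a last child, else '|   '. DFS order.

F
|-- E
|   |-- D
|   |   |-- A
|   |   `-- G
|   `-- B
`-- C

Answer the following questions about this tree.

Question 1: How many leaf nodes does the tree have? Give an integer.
Leaves (nodes with no children): A, B, C, G

Answer: 4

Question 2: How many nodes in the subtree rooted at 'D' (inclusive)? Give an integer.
Answer: 3

Derivation:
Subtree rooted at D contains: A, D, G
Count = 3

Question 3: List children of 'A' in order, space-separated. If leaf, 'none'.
Answer: none

Derivation:
Node A's children (from adjacency): (leaf)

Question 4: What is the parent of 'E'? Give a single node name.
Scan adjacency: E appears as child of F

Answer: F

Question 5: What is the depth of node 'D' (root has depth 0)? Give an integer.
Answer: 2

Derivation:
Path from root to D: F -> E -> D
Depth = number of edges = 2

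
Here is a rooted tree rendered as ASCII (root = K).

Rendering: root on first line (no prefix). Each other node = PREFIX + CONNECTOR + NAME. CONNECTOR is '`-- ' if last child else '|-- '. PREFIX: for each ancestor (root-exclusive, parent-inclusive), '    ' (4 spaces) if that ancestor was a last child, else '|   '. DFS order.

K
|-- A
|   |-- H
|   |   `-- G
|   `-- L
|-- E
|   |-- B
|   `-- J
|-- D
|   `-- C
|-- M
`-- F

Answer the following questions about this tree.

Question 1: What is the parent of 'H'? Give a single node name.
Answer: A

Derivation:
Scan adjacency: H appears as child of A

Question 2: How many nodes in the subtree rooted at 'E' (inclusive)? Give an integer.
Answer: 3

Derivation:
Subtree rooted at E contains: B, E, J
Count = 3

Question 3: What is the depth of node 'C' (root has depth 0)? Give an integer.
Answer: 2

Derivation:
Path from root to C: K -> D -> C
Depth = number of edges = 2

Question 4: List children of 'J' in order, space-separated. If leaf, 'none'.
Answer: none

Derivation:
Node J's children (from adjacency): (leaf)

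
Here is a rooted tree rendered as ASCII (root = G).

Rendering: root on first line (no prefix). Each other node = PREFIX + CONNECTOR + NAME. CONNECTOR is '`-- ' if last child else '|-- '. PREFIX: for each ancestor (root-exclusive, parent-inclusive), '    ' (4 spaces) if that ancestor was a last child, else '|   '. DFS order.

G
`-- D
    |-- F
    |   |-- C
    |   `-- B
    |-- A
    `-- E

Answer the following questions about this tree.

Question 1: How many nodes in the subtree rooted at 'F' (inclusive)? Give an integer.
Subtree rooted at F contains: B, C, F
Count = 3

Answer: 3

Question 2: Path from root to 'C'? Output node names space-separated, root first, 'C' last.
Walk down from root: G -> D -> F -> C

Answer: G D F C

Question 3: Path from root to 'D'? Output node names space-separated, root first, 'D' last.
Walk down from root: G -> D

Answer: G D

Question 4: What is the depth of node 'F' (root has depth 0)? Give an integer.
Path from root to F: G -> D -> F
Depth = number of edges = 2

Answer: 2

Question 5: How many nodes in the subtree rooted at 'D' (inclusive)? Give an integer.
Subtree rooted at D contains: A, B, C, D, E, F
Count = 6

Answer: 6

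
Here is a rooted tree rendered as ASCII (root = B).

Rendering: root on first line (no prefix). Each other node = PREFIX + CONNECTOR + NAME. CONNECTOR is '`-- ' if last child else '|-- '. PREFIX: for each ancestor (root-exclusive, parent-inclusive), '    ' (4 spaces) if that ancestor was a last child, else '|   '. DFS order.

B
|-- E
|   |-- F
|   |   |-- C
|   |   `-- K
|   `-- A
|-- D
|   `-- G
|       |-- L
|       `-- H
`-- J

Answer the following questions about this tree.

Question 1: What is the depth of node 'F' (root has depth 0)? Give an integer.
Path from root to F: B -> E -> F
Depth = number of edges = 2

Answer: 2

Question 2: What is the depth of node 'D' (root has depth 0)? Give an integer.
Path from root to D: B -> D
Depth = number of edges = 1

Answer: 1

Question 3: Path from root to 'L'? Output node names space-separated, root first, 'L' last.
Answer: B D G L

Derivation:
Walk down from root: B -> D -> G -> L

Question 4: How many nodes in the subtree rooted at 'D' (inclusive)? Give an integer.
Answer: 4

Derivation:
Subtree rooted at D contains: D, G, H, L
Count = 4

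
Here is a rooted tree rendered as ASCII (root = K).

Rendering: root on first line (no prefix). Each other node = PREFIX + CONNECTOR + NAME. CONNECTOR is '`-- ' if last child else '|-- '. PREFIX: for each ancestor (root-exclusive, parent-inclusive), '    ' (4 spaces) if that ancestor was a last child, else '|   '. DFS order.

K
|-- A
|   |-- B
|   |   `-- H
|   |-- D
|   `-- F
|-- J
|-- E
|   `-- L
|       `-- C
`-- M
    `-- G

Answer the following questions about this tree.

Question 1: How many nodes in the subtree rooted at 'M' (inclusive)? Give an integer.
Subtree rooted at M contains: G, M
Count = 2

Answer: 2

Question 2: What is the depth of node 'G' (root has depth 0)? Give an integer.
Answer: 2

Derivation:
Path from root to G: K -> M -> G
Depth = number of edges = 2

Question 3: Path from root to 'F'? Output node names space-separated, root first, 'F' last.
Answer: K A F

Derivation:
Walk down from root: K -> A -> F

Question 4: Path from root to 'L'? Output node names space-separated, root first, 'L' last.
Answer: K E L

Derivation:
Walk down from root: K -> E -> L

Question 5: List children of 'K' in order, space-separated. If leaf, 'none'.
Answer: A J E M

Derivation:
Node K's children (from adjacency): A, J, E, M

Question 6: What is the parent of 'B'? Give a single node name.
Scan adjacency: B appears as child of A

Answer: A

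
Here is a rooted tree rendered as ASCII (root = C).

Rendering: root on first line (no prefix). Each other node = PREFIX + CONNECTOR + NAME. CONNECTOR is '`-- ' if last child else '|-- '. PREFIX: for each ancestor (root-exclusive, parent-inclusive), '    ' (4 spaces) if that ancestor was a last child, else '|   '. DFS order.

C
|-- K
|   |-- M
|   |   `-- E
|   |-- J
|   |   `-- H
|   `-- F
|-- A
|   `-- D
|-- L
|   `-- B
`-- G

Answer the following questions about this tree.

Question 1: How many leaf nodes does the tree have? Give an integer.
Leaves (nodes with no children): B, D, E, F, G, H

Answer: 6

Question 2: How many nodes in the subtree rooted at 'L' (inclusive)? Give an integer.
Answer: 2

Derivation:
Subtree rooted at L contains: B, L
Count = 2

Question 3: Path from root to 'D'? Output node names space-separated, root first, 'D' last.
Walk down from root: C -> A -> D

Answer: C A D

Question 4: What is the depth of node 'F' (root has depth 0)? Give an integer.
Answer: 2

Derivation:
Path from root to F: C -> K -> F
Depth = number of edges = 2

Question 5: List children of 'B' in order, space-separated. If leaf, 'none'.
Node B's children (from adjacency): (leaf)

Answer: none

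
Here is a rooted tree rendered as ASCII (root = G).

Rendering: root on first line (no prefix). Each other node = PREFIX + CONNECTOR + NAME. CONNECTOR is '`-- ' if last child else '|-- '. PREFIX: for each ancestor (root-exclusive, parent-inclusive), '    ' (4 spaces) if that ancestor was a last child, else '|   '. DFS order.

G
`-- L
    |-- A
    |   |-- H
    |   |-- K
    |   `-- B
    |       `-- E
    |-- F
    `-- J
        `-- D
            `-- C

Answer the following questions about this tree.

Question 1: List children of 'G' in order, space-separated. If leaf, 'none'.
Answer: L

Derivation:
Node G's children (from adjacency): L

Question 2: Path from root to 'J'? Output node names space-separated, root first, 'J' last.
Walk down from root: G -> L -> J

Answer: G L J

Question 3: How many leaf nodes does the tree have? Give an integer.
Leaves (nodes with no children): C, E, F, H, K

Answer: 5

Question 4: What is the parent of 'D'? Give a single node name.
Answer: J

Derivation:
Scan adjacency: D appears as child of J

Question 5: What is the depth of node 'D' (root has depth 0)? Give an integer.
Answer: 3

Derivation:
Path from root to D: G -> L -> J -> D
Depth = number of edges = 3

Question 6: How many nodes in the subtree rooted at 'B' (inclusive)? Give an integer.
Answer: 2

Derivation:
Subtree rooted at B contains: B, E
Count = 2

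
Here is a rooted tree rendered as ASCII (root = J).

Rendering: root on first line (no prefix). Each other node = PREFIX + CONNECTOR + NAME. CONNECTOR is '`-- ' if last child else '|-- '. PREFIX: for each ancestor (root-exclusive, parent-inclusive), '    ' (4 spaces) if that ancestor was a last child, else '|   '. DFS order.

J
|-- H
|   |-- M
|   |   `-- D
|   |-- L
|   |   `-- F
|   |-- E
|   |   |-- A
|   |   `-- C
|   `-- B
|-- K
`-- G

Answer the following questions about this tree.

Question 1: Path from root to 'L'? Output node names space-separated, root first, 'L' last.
Answer: J H L

Derivation:
Walk down from root: J -> H -> L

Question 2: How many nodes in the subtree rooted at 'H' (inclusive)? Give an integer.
Subtree rooted at H contains: A, B, C, D, E, F, H, L, M
Count = 9

Answer: 9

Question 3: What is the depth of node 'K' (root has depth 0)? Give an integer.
Path from root to K: J -> K
Depth = number of edges = 1

Answer: 1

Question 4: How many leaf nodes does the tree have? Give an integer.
Leaves (nodes with no children): A, B, C, D, F, G, K

Answer: 7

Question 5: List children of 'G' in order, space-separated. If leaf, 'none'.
Answer: none

Derivation:
Node G's children (from adjacency): (leaf)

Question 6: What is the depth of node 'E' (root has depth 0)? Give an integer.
Path from root to E: J -> H -> E
Depth = number of edges = 2

Answer: 2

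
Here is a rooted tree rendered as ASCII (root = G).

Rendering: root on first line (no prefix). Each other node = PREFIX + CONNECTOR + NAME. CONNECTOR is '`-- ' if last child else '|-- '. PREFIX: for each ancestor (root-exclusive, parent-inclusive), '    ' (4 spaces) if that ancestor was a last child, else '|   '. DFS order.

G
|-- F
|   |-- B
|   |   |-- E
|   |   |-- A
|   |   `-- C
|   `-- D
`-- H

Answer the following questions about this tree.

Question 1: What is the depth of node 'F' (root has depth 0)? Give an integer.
Answer: 1

Derivation:
Path from root to F: G -> F
Depth = number of edges = 1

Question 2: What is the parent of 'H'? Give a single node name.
Scan adjacency: H appears as child of G

Answer: G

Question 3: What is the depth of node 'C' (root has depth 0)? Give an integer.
Path from root to C: G -> F -> B -> C
Depth = number of edges = 3

Answer: 3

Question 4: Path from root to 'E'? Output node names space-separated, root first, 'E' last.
Walk down from root: G -> F -> B -> E

Answer: G F B E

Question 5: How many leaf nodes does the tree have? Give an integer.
Answer: 5

Derivation:
Leaves (nodes with no children): A, C, D, E, H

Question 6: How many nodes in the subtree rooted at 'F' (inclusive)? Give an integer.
Answer: 6

Derivation:
Subtree rooted at F contains: A, B, C, D, E, F
Count = 6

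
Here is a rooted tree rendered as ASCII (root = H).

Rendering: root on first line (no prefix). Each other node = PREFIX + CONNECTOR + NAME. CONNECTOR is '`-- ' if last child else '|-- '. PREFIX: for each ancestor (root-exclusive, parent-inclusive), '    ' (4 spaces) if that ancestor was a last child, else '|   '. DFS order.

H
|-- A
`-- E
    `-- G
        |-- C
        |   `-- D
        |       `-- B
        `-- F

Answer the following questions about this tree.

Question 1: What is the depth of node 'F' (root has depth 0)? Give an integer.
Answer: 3

Derivation:
Path from root to F: H -> E -> G -> F
Depth = number of edges = 3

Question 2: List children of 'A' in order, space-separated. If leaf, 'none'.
Node A's children (from adjacency): (leaf)

Answer: none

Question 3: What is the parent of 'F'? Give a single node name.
Scan adjacency: F appears as child of G

Answer: G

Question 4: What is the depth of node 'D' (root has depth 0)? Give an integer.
Answer: 4

Derivation:
Path from root to D: H -> E -> G -> C -> D
Depth = number of edges = 4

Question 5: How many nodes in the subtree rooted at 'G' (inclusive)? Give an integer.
Answer: 5

Derivation:
Subtree rooted at G contains: B, C, D, F, G
Count = 5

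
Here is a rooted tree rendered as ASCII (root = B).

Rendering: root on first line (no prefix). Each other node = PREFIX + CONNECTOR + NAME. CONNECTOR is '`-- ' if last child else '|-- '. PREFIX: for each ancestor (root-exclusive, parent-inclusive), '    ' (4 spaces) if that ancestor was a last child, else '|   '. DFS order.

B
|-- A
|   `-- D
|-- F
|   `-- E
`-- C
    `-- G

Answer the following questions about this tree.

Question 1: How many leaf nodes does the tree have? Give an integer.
Answer: 3

Derivation:
Leaves (nodes with no children): D, E, G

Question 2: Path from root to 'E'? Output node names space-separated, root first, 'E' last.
Walk down from root: B -> F -> E

Answer: B F E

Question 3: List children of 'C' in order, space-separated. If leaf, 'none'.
Answer: G

Derivation:
Node C's children (from adjacency): G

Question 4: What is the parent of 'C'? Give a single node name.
Scan adjacency: C appears as child of B

Answer: B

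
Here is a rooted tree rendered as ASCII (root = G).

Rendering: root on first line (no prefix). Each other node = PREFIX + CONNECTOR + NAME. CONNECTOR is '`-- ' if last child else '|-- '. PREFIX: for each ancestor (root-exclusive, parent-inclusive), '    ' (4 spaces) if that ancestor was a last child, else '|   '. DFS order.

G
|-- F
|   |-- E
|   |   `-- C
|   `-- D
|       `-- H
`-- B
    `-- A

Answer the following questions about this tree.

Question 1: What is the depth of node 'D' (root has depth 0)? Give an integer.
Path from root to D: G -> F -> D
Depth = number of edges = 2

Answer: 2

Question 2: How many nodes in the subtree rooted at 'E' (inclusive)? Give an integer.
Subtree rooted at E contains: C, E
Count = 2

Answer: 2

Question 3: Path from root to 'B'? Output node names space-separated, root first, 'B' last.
Answer: G B

Derivation:
Walk down from root: G -> B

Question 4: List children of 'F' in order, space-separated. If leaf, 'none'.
Node F's children (from adjacency): E, D

Answer: E D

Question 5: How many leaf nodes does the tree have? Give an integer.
Leaves (nodes with no children): A, C, H

Answer: 3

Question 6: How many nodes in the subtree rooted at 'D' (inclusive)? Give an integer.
Subtree rooted at D contains: D, H
Count = 2

Answer: 2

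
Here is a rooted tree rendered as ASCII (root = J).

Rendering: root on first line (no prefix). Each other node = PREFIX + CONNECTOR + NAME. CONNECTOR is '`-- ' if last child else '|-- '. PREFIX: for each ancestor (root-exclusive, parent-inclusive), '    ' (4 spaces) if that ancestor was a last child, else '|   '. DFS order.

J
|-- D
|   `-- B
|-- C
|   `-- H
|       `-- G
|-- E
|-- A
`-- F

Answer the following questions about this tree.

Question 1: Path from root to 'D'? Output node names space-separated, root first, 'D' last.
Answer: J D

Derivation:
Walk down from root: J -> D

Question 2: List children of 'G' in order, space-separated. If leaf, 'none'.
Answer: none

Derivation:
Node G's children (from adjacency): (leaf)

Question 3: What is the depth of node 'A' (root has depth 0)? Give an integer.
Answer: 1

Derivation:
Path from root to A: J -> A
Depth = number of edges = 1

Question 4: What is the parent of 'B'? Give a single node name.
Scan adjacency: B appears as child of D

Answer: D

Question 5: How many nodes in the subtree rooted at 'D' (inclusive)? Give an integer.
Answer: 2

Derivation:
Subtree rooted at D contains: B, D
Count = 2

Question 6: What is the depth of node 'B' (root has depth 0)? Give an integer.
Path from root to B: J -> D -> B
Depth = number of edges = 2

Answer: 2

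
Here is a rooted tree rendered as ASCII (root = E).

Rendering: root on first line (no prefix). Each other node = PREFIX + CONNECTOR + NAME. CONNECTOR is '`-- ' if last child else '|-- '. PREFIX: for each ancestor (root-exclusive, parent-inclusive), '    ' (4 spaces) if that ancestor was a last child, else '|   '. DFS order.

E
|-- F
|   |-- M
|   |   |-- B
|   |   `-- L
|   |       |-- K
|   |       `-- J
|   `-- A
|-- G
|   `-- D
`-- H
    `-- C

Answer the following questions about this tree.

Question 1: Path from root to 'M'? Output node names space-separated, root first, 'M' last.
Answer: E F M

Derivation:
Walk down from root: E -> F -> M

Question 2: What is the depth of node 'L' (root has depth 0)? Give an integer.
Path from root to L: E -> F -> M -> L
Depth = number of edges = 3

Answer: 3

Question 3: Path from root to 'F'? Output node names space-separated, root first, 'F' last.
Walk down from root: E -> F

Answer: E F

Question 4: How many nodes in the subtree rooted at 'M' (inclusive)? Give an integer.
Answer: 5

Derivation:
Subtree rooted at M contains: B, J, K, L, M
Count = 5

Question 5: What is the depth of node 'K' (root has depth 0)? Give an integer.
Path from root to K: E -> F -> M -> L -> K
Depth = number of edges = 4

Answer: 4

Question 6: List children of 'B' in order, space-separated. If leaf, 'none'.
Answer: none

Derivation:
Node B's children (from adjacency): (leaf)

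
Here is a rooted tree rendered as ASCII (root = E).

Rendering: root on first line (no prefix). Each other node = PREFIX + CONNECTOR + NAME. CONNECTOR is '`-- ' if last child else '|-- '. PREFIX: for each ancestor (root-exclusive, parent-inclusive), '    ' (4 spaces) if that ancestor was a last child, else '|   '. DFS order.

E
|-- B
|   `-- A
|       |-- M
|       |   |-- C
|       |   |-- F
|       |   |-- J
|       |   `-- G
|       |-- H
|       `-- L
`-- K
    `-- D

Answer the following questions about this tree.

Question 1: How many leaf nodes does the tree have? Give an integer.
Answer: 7

Derivation:
Leaves (nodes with no children): C, D, F, G, H, J, L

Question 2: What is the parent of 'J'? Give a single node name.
Answer: M

Derivation:
Scan adjacency: J appears as child of M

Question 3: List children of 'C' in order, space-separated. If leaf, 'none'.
Answer: none

Derivation:
Node C's children (from adjacency): (leaf)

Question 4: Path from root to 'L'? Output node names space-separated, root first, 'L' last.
Walk down from root: E -> B -> A -> L

Answer: E B A L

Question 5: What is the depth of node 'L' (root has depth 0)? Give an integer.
Answer: 3

Derivation:
Path from root to L: E -> B -> A -> L
Depth = number of edges = 3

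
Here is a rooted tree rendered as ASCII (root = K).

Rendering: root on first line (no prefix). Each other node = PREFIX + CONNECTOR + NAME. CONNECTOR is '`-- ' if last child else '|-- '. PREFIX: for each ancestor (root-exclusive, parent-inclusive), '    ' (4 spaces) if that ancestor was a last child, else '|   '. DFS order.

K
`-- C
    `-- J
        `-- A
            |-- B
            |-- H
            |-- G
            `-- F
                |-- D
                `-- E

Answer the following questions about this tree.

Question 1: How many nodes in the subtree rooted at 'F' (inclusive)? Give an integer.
Subtree rooted at F contains: D, E, F
Count = 3

Answer: 3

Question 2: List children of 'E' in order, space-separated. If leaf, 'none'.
Node E's children (from adjacency): (leaf)

Answer: none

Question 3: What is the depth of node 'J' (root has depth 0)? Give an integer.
Answer: 2

Derivation:
Path from root to J: K -> C -> J
Depth = number of edges = 2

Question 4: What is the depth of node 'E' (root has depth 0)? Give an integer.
Answer: 5

Derivation:
Path from root to E: K -> C -> J -> A -> F -> E
Depth = number of edges = 5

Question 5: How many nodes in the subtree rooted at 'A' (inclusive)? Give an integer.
Subtree rooted at A contains: A, B, D, E, F, G, H
Count = 7

Answer: 7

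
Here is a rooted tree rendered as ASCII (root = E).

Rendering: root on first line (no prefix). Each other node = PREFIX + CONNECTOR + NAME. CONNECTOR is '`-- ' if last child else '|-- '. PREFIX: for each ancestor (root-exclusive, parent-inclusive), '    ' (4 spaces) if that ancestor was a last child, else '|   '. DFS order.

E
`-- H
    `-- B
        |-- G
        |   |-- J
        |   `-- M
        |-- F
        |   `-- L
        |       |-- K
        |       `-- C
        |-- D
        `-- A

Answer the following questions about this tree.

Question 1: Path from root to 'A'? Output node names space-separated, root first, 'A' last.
Answer: E H B A

Derivation:
Walk down from root: E -> H -> B -> A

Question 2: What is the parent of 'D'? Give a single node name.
Answer: B

Derivation:
Scan adjacency: D appears as child of B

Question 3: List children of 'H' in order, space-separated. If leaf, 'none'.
Answer: B

Derivation:
Node H's children (from adjacency): B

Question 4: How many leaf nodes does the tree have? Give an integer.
Leaves (nodes with no children): A, C, D, J, K, M

Answer: 6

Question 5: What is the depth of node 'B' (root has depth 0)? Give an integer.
Answer: 2

Derivation:
Path from root to B: E -> H -> B
Depth = number of edges = 2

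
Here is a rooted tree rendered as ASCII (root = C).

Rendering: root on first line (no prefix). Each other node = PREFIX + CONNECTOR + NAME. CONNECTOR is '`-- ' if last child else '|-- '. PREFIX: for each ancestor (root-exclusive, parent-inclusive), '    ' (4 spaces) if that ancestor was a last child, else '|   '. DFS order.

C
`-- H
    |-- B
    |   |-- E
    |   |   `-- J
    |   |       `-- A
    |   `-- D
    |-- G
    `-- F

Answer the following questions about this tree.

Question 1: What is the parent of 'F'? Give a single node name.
Scan adjacency: F appears as child of H

Answer: H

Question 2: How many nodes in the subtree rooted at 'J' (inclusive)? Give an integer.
Answer: 2

Derivation:
Subtree rooted at J contains: A, J
Count = 2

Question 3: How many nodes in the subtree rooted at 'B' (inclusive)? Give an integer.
Subtree rooted at B contains: A, B, D, E, J
Count = 5

Answer: 5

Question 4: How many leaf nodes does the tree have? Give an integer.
Answer: 4

Derivation:
Leaves (nodes with no children): A, D, F, G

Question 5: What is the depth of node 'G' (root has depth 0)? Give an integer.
Answer: 2

Derivation:
Path from root to G: C -> H -> G
Depth = number of edges = 2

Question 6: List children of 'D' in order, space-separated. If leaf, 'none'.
Answer: none

Derivation:
Node D's children (from adjacency): (leaf)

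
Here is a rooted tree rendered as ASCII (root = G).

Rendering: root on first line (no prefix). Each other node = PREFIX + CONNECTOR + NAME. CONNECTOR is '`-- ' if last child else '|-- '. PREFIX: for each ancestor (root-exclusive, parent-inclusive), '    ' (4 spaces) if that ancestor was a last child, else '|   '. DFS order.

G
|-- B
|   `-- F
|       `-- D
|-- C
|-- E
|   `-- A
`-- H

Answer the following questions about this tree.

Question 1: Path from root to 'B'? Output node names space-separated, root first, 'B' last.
Walk down from root: G -> B

Answer: G B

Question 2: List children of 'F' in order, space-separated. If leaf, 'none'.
Node F's children (from adjacency): D

Answer: D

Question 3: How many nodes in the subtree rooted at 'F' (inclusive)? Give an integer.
Subtree rooted at F contains: D, F
Count = 2

Answer: 2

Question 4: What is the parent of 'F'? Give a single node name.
Answer: B

Derivation:
Scan adjacency: F appears as child of B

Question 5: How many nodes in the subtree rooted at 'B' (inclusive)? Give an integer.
Answer: 3

Derivation:
Subtree rooted at B contains: B, D, F
Count = 3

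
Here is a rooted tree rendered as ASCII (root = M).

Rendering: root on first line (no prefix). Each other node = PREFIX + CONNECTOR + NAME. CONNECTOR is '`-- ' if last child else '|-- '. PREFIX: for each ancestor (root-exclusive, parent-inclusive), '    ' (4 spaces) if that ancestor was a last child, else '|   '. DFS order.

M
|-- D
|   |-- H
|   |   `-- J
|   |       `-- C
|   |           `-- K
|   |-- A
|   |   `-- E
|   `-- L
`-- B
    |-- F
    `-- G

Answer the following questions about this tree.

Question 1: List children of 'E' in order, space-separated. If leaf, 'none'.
Node E's children (from adjacency): (leaf)

Answer: none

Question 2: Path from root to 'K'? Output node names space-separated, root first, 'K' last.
Answer: M D H J C K

Derivation:
Walk down from root: M -> D -> H -> J -> C -> K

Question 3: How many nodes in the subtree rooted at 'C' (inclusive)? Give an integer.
Answer: 2

Derivation:
Subtree rooted at C contains: C, K
Count = 2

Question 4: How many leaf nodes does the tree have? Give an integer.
Answer: 5

Derivation:
Leaves (nodes with no children): E, F, G, K, L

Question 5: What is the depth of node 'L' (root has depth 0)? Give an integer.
Answer: 2

Derivation:
Path from root to L: M -> D -> L
Depth = number of edges = 2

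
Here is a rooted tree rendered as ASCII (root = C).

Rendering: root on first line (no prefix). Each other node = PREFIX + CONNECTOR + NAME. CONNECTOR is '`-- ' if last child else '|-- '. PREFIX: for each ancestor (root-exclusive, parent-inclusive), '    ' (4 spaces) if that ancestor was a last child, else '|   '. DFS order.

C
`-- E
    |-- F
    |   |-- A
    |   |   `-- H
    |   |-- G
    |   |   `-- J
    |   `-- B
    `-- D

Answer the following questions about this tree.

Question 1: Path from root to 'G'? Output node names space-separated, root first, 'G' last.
Answer: C E F G

Derivation:
Walk down from root: C -> E -> F -> G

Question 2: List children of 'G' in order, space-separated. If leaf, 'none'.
Node G's children (from adjacency): J

Answer: J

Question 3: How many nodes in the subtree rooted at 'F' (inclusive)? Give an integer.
Subtree rooted at F contains: A, B, F, G, H, J
Count = 6

Answer: 6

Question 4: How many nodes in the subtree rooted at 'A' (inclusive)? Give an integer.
Answer: 2

Derivation:
Subtree rooted at A contains: A, H
Count = 2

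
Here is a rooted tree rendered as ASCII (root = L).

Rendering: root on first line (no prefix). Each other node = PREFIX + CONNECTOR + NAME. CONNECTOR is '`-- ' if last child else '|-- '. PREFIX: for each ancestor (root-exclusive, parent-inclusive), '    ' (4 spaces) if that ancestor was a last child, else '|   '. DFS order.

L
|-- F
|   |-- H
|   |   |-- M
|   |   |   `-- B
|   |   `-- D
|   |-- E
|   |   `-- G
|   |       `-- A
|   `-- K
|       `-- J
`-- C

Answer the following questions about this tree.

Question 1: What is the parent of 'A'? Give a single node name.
Answer: G

Derivation:
Scan adjacency: A appears as child of G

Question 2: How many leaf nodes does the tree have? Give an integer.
Answer: 5

Derivation:
Leaves (nodes with no children): A, B, C, D, J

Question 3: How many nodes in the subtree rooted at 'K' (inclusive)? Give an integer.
Subtree rooted at K contains: J, K
Count = 2

Answer: 2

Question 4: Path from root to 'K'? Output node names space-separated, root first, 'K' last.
Walk down from root: L -> F -> K

Answer: L F K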